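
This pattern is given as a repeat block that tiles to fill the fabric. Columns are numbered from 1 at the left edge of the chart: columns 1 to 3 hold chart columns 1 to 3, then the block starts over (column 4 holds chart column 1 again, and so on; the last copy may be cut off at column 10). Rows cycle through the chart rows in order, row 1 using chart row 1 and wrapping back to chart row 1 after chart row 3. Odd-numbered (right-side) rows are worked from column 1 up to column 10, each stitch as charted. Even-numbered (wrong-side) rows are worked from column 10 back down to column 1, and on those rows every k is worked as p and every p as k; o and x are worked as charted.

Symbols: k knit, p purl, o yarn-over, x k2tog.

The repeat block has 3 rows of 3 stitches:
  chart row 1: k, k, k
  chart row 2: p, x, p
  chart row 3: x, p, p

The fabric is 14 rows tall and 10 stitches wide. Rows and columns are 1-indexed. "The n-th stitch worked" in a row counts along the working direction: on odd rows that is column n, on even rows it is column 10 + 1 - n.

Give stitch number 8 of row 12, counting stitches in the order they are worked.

Result:
k

Derivation:
Row 12 uses chart row ((12-1) mod 3)+1 = 3. Row 12 is even, so WS.
Chart row 3 tiled across columns 1-10: x p p x p p x p p x
WS: work from column 10 back to column 1 (reverse the tiled row), swapping k<->p (o and x unchanged).
Row 12 as worked: x k k x k k x k k x
The 8th stitch worked is k.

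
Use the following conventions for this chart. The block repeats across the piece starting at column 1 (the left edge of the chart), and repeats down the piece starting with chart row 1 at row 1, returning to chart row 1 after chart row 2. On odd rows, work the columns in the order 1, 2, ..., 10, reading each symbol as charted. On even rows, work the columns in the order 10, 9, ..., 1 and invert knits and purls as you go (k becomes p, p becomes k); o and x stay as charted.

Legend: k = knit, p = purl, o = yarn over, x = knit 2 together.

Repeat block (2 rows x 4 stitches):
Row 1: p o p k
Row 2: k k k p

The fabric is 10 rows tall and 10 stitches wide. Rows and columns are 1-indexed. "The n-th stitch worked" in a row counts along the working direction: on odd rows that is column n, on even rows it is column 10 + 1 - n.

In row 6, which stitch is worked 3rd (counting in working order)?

Result:
k

Derivation:
For row 6: chart row = ((6-1) mod 2) + 1 = 2; this is a WS (even) row.
Chart row 2 tiled across columns 1-10: k k k p k k k p k k
Wrong side: read the tiled row from column 10 down to 1 and exchange k with p (leave o, x).
Row 6 as worked: p p k p p p k p p p
Counting 3 along the worked row gives k.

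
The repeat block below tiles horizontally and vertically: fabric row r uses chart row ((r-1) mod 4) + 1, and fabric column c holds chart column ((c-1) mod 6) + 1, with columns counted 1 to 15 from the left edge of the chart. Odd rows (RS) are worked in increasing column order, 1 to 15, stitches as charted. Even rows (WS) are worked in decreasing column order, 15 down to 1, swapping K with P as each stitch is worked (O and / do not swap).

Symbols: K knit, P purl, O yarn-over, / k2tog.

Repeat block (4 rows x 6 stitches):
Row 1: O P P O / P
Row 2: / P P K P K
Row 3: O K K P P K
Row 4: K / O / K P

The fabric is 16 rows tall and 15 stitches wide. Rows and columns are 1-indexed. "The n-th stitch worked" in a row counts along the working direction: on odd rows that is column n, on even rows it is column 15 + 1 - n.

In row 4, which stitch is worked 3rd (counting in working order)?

== STITCH ==
P

Derivation:
For row 4: chart row = ((4-1) mod 4) + 1 = 4; this is a WS (even) row.
Chart row 4 tiled across columns 1-15: K / O / K P K / O / K P K / O
Wrong side: read the tiled row from column 15 down to 1 and exchange K with P (leave O, /).
Row 4 as worked: O / P K P / O / P K P / O / P
Stitch 3 in working order -> P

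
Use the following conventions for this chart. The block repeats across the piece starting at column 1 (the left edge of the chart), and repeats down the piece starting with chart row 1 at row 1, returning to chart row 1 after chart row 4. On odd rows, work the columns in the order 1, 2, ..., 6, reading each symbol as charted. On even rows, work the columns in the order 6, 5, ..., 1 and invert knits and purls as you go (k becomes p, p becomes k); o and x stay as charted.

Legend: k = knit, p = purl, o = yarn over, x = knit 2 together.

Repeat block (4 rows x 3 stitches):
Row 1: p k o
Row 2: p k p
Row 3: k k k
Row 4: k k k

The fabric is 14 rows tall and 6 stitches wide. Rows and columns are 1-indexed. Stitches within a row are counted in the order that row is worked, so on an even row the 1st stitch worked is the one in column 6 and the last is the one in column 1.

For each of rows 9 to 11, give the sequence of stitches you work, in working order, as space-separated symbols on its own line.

Rows as worked:
p k o p k o
k p k k p k
k k k k k k

Derivation:
Row 9: chart row 1, RS - tile across columns 1-6 and work as-is.
Row 10: chart row 2, WS - tiled (columns 1-6): p k p p k p; work from column 6 back to 1 with k<->p swapped.
Row 11: chart row 3, RS - tile across columns 1-6 and work as-is.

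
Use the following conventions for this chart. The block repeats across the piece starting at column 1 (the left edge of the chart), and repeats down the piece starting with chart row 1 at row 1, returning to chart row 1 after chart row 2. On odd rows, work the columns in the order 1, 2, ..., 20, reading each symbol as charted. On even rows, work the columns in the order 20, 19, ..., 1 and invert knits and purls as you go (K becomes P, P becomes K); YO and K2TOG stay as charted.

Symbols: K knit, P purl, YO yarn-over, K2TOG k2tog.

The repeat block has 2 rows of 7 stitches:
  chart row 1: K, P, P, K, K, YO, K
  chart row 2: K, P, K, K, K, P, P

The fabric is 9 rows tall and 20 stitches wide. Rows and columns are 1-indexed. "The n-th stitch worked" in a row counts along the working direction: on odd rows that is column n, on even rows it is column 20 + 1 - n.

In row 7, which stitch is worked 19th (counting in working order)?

Result:
K

Derivation:
For row 7: chart row = ((7-1) mod 2) + 1 = 1; this is a RS (odd) row.
Chart row 1 tiled across columns 1-20: K P P K K YO K K P P K K YO K K P P K K YO
RS: work column 1 to column 20, symbols as charted — the tiled row is the row as worked.
Counting 19 along the worked row gives K.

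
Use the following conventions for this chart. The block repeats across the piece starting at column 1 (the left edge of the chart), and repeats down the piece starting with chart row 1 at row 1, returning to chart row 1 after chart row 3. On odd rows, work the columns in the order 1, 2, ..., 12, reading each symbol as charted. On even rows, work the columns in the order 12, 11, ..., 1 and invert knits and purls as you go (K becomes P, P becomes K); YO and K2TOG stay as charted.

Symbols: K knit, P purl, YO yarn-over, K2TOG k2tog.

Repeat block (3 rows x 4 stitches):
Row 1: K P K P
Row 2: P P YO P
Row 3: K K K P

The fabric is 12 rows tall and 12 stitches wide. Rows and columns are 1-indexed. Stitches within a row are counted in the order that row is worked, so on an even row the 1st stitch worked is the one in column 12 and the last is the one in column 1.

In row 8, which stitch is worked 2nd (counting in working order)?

Result:
YO

Derivation:
Row 8 uses chart row ((8-1) mod 3)+1 = 2. Row 8 is even, so WS.
Chart row 2 tiled across columns 1-12: P P YO P P P YO P P P YO P
WS row: flip the tiled sequence (start at column 12) and apply K<->P; YO and K2TOG stay.
Row 8 as worked: K YO K K K YO K K K YO K K
Stitch 2 in working order -> YO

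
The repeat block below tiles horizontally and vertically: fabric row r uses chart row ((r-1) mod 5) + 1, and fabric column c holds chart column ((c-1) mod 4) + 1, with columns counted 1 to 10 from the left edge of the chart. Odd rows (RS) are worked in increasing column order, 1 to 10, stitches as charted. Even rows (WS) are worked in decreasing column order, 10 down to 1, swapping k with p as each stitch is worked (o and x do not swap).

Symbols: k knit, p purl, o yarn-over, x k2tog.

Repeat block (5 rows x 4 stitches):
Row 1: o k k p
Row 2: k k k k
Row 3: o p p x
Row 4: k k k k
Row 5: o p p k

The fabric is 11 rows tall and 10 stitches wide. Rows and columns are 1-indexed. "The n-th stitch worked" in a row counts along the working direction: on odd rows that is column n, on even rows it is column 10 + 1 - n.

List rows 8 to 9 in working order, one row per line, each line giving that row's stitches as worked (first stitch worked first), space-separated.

== ROWS AS WORKED ==
k o x k k o x k k o
k k k k k k k k k k

Derivation:
Row 8: chart row 3, WS - tiled (columns 1-10): o p p x o p p x o p; work from column 10 back to 1 with k<->p swapped.
Row 9: chart row 4, RS - tile across columns 1-10 and work as-is.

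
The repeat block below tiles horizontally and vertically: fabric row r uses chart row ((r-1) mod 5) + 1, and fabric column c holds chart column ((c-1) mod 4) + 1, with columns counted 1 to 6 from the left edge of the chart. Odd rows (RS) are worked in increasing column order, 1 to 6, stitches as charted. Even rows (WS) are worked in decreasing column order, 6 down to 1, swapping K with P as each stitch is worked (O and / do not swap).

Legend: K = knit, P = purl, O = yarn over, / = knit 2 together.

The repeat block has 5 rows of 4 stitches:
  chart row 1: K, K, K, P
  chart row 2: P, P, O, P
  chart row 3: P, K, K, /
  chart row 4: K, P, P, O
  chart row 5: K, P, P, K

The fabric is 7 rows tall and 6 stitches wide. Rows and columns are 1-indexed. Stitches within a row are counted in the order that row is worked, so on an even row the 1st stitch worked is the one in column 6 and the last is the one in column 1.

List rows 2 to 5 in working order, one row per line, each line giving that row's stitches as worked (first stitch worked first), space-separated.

Rows as worked:
K K K O K K
P K K / P K
K P O K K P
K P P K K P

Derivation:
Row 2: chart row 2, WS - tiled (columns 1-6): P P O P P P; work from column 6 back to 1 with K<->P swapped.
Row 3: chart row 3, RS - tile across columns 1-6 and work as-is.
Row 4: chart row 4, WS - tiled (columns 1-6): K P P O K P; work from column 6 back to 1 with K<->P swapped.
Row 5: chart row 5, RS - tile across columns 1-6 and work as-is.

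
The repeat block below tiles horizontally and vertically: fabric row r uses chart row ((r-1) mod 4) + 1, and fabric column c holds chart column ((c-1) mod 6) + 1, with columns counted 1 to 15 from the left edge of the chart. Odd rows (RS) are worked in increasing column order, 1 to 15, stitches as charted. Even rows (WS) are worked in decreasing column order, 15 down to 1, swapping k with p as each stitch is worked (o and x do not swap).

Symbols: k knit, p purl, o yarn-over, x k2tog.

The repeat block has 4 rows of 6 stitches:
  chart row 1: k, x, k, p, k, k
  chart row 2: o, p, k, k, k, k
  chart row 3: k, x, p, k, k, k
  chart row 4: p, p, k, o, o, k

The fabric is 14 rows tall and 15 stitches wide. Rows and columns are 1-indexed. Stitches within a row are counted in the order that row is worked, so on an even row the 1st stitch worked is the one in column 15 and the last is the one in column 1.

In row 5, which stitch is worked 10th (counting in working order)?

Stitch:
p

Derivation:
For row 5: chart row = ((5-1) mod 4) + 1 = 1; this is a RS (odd) row.
Chart row 1 tiled across columns 1-15: k x k p k k k x k p k k k x k
RS: work column 1 to column 15, symbols as charted — the tiled row is the row as worked.
Counting 10 along the worked row gives p.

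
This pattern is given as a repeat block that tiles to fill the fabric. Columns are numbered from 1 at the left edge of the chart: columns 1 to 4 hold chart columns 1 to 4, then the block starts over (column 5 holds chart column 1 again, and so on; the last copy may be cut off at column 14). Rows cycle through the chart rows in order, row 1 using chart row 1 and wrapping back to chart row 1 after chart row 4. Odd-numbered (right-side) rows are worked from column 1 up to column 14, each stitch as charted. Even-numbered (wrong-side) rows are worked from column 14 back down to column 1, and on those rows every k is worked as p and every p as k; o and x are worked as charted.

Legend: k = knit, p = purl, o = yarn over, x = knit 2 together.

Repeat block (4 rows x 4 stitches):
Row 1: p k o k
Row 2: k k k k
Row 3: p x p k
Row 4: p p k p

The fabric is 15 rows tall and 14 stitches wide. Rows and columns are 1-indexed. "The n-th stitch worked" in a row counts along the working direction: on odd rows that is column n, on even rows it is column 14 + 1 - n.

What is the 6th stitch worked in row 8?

Row 8: (8-1) mod 4 = 3, so use chart row 4. Even row -> WS.
Chart row 4 tiled across columns 1-14: p p k p p p k p p p k p p p
Wrong side: read the tiled row from column 14 down to 1 and exchange k with p (leave o, x).
Row 8 as worked: k k k p k k k p k k k p k k
Counting 6 along the worked row gives k.

Result:
k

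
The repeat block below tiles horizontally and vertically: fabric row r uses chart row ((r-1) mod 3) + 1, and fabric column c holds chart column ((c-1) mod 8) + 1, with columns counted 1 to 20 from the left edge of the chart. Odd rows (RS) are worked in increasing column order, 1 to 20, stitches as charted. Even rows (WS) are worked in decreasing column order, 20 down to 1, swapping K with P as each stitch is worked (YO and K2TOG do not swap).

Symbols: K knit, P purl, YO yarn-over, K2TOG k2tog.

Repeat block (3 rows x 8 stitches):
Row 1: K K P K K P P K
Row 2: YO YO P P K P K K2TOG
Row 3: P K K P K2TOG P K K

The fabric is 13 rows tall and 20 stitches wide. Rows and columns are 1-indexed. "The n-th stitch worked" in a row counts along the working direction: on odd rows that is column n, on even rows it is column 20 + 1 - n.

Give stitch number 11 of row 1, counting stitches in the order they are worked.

Row 1 uses chart row ((1-1) mod 3)+1 = 1. Row 1 is odd, so RS.
Chart row 1 tiled across columns 1-20: K K P K K P P K K K P K K P P K K K P K
RS: work column 1 to column 20, symbols as charted — the tiled row is the row as worked.
Counting 11 along the worked row gives P.

Stitch:
P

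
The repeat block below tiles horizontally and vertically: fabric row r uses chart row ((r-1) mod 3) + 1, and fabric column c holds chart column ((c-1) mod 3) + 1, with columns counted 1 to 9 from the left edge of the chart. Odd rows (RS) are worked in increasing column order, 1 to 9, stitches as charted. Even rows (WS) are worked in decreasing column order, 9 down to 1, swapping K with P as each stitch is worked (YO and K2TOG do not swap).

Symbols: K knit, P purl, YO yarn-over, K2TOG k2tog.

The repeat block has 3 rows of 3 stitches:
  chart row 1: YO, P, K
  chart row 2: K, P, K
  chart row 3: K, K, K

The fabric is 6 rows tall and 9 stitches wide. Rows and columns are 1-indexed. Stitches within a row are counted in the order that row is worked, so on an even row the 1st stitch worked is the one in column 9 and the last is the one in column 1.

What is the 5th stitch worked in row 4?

Result:
K

Derivation:
Row 4: (4-1) mod 3 = 0, so use chart row 1. Even row -> WS.
Chart row 1 tiled across columns 1-9: YO P K YO P K YO P K
Wrong side: read the tiled row from column 9 down to 1 and exchange K with P (leave YO, K2TOG).
Row 4 as worked: P K YO P K YO P K YO
Counting 5 along the worked row gives K.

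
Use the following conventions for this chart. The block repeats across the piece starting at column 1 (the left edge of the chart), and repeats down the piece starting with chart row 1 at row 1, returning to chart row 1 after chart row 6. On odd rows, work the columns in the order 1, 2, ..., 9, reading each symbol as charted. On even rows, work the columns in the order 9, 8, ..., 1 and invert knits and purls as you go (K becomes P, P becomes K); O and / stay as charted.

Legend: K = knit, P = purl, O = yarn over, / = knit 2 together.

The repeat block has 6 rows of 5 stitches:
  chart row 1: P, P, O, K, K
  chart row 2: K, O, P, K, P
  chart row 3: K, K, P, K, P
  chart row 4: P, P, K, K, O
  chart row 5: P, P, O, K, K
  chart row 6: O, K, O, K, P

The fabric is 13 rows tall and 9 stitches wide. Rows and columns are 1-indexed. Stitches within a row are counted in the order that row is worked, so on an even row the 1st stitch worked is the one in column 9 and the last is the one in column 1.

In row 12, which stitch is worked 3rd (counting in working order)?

Row 12: (12-1) mod 6 = 5, so use chart row 6. Even row -> WS.
Chart row 6 tiled across columns 1-9: O K O K P O K O K
WS: work from column 9 back to column 1 (reverse the tiled row), swapping K<->P (O and / unchanged).
Row 12 as worked: P O P O K P O P O
Counting 3 along the worked row gives P.

== STITCH ==
P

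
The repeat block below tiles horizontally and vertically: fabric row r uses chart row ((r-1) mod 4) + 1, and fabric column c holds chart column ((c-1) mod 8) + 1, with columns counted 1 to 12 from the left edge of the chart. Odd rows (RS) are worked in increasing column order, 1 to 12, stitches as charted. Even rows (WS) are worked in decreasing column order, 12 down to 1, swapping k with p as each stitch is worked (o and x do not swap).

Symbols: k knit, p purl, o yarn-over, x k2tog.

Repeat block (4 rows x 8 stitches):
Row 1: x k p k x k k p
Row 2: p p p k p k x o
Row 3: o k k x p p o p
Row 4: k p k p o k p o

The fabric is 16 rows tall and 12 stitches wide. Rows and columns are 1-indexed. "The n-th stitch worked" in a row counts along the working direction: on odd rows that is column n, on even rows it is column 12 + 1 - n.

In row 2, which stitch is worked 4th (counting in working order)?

Row 2: (2-1) mod 4 = 1, so use chart row 2. Even row -> WS.
Chart row 2 tiled across columns 1-12: p p p k p k x o p p p k
WS row: flip the tiled sequence (start at column 12) and apply k<->p; o and x stay.
Row 2 as worked: p k k k o x p k p k k k
Counting 4 along the worked row gives k.

Stitch:
k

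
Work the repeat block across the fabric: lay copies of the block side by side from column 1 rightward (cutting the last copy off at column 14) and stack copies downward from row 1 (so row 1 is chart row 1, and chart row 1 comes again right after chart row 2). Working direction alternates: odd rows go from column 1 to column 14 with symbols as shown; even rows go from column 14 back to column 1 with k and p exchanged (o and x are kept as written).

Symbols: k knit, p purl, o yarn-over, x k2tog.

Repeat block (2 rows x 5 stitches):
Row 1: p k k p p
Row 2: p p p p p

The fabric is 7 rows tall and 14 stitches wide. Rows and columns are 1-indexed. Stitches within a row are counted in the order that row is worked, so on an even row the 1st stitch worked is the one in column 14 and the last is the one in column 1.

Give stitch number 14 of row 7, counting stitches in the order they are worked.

== STITCH ==
p

Derivation:
For row 7: chart row = ((7-1) mod 2) + 1 = 1; this is a RS (odd) row.
Chart row 1 tiled across columns 1-14: p k k p p p k k p p p k k p
RS row: no reversal, no swap; stitch n worked = column n.
Stitch 14 in working order -> p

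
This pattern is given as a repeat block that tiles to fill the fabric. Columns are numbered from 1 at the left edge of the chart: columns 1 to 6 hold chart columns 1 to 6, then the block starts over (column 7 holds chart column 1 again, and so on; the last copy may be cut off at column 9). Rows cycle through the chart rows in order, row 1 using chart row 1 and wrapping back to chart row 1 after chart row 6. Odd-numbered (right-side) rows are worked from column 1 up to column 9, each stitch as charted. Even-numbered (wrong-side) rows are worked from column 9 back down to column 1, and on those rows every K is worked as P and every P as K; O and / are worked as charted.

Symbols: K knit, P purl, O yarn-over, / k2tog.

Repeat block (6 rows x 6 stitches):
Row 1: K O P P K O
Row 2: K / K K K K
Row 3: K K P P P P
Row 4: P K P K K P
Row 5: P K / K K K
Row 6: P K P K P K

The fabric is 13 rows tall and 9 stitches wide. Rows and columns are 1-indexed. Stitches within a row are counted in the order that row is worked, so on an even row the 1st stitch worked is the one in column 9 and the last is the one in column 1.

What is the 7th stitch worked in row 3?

For row 3: chart row = ((3-1) mod 6) + 1 = 3; this is a RS (odd) row.
Chart row 3 tiled across columns 1-9: K K P P P P K K P
RS row: no reversal, no swap; stitch n worked = column n.
Counting 7 along the worked row gives K.

== STITCH ==
K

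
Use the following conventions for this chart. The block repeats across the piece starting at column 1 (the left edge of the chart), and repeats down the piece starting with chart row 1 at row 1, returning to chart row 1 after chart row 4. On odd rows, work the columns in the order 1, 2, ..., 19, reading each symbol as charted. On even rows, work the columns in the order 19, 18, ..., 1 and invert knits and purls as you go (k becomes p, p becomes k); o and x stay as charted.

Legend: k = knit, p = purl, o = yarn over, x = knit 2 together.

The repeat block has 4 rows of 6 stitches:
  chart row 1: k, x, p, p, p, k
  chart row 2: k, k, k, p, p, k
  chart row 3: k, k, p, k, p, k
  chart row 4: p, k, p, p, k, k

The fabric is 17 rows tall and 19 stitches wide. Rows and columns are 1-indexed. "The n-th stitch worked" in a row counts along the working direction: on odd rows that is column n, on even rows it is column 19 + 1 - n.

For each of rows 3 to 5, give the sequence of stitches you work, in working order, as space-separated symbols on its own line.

Row 3: chart row 3, RS - tile across columns 1-19 and work as-is.
Row 4: chart row 4, WS - tiled (columns 1-19): p k p p k k p k p p k k p k p p k k p; work from column 19 back to 1 with k<->p swapped.
Row 5: chart row 1, RS - tile across columns 1-19 and work as-is.

Rows as worked:
k k p k p k k k p k p k k k p k p k k
k p p k k p k p p k k p k p p k k p k
k x p p p k k x p p p k k x p p p k k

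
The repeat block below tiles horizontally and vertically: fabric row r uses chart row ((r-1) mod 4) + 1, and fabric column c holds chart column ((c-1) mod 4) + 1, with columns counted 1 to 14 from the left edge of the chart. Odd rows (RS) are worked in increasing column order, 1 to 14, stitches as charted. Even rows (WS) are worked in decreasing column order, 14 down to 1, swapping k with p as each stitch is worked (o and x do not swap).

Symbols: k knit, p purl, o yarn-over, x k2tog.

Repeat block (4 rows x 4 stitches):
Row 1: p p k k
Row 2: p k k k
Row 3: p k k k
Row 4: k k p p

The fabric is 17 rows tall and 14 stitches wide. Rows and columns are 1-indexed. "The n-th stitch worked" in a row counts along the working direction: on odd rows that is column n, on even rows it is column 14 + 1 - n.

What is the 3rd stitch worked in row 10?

For row 10: chart row = ((10-1) mod 4) + 1 = 2; this is a WS (even) row.
Chart row 2 tiled across columns 1-14: p k k k p k k k p k k k p k
WS: work from column 14 back to column 1 (reverse the tiled row), swapping k<->p (o and x unchanged).
Row 10 as worked: p k p p p k p p p k p p p k
Stitch 3 in working order -> p

Stitch:
p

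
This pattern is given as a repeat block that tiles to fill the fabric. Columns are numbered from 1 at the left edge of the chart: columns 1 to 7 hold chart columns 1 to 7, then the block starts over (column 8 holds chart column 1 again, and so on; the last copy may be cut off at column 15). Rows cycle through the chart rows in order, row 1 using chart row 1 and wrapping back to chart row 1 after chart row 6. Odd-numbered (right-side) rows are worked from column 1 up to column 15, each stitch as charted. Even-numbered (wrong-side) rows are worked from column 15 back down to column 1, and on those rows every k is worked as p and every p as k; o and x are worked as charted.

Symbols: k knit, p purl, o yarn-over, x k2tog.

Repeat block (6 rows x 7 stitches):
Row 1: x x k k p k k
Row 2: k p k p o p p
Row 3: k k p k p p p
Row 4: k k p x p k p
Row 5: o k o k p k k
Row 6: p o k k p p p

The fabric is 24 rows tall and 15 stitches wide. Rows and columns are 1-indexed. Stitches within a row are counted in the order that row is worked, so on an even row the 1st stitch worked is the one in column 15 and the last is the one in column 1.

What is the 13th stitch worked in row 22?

Result:
k

Derivation:
Row 22 uses chart row ((22-1) mod 6)+1 = 4. Row 22 is even, so WS.
Chart row 4 tiled across columns 1-15: k k p x p k p k k p x p k p k
WS row: flip the tiled sequence (start at column 15) and apply k<->p; o and x stay.
Row 22 as worked: p k p k x k p p k p k x k p p
Stitch 13 in working order -> k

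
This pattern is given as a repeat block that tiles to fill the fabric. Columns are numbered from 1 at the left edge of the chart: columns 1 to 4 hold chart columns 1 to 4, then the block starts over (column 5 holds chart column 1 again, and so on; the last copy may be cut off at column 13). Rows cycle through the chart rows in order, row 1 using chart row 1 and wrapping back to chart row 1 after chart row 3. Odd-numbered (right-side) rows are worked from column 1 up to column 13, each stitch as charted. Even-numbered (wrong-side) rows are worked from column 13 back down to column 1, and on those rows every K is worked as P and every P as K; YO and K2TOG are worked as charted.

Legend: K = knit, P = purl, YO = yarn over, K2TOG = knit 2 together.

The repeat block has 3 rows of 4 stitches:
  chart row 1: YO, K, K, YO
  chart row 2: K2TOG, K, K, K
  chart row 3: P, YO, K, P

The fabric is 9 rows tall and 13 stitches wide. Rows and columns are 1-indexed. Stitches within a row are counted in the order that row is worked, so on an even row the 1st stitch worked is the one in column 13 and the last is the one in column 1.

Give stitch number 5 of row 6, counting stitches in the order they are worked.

Row 6: (6-1) mod 3 = 2, so use chart row 3. Even row -> WS.
Chart row 3 tiled across columns 1-13: P YO K P P YO K P P YO K P P
WS row: flip the tiled sequence (start at column 13) and apply K<->P; YO and K2TOG stay.
Row 6 as worked: K K P YO K K P YO K K P YO K
The 5th stitch worked is K.

== STITCH ==
K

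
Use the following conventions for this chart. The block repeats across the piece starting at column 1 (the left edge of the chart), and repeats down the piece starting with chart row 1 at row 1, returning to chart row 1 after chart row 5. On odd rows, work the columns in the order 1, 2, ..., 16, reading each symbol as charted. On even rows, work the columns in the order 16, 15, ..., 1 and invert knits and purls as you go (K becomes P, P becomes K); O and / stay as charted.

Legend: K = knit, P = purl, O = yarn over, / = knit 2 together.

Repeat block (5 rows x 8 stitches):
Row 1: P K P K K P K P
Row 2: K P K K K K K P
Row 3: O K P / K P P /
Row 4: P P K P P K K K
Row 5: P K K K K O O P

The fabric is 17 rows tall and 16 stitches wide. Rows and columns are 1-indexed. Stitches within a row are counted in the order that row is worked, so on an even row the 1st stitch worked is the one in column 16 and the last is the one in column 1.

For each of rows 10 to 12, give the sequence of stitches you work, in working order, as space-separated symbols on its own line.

Result:
K O O P P P P K K O O P P P P K
P K P K K P K P P K P K K P K P
K P P P P P K P K P P P P P K P

Derivation:
Row 10: chart row 5, WS - tiled (columns 1-16): P K K K K O O P P K K K K O O P; work from column 16 back to 1 with K<->P swapped.
Row 11: chart row 1, RS - tile across columns 1-16 and work as-is.
Row 12: chart row 2, WS - tiled (columns 1-16): K P K K K K K P K P K K K K K P; work from column 16 back to 1 with K<->P swapped.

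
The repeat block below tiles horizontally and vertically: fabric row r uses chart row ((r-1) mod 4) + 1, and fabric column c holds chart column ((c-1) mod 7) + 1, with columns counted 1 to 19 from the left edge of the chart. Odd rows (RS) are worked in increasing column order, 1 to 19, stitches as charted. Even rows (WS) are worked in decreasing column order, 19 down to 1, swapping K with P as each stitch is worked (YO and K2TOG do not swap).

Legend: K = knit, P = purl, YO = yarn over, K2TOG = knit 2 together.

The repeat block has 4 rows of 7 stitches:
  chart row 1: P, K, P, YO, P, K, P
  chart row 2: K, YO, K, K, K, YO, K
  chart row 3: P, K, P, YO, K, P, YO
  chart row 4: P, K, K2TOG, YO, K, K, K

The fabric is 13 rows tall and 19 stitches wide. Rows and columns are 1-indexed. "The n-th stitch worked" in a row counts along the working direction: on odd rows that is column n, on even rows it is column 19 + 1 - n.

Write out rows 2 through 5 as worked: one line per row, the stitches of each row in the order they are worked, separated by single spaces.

== ROWS AS WORKED ==
P P P YO P P YO P P P YO P P YO P P P YO P
P K P YO K P YO P K P YO K P YO P K P YO K
P YO K2TOG P K P P P YO K2TOG P K P P P YO K2TOG P K
P K P YO P K P P K P YO P K P P K P YO P

Derivation:
Row 2: chart row 2, WS - tiled (columns 1-19): K YO K K K YO K K YO K K K YO K K YO K K K; work from column 19 back to 1 with K<->P swapped.
Row 3: chart row 3, RS - tile across columns 1-19 and work as-is.
Row 4: chart row 4, WS - tiled (columns 1-19): P K K2TOG YO K K K P K K2TOG YO K K K P K K2TOG YO K; work from column 19 back to 1 with K<->P swapped.
Row 5: chart row 1, RS - tile across columns 1-19 and work as-is.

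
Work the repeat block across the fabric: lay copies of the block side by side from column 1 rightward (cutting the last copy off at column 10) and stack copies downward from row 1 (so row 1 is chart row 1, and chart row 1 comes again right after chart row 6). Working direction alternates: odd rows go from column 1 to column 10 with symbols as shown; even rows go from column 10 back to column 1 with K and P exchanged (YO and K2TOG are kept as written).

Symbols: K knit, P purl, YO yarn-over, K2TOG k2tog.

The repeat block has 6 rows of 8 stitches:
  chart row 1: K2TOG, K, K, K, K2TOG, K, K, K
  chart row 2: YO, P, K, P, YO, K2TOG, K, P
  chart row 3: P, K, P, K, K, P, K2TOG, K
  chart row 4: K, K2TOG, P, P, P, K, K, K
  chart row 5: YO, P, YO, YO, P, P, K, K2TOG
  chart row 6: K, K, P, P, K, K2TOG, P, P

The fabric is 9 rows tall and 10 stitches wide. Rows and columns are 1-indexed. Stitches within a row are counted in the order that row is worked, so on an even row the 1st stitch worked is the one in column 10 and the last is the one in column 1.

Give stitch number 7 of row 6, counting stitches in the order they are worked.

For row 6: chart row = ((6-1) mod 6) + 1 = 6; this is a WS (even) row.
Chart row 6 tiled across columns 1-10: K K P P K K2TOG P P K K
WS: work from column 10 back to column 1 (reverse the tiled row), swapping K<->P (YO and K2TOG unchanged).
Row 6 as worked: P P K K K2TOG P K K P P
The 7th stitch worked is K.

Result:
K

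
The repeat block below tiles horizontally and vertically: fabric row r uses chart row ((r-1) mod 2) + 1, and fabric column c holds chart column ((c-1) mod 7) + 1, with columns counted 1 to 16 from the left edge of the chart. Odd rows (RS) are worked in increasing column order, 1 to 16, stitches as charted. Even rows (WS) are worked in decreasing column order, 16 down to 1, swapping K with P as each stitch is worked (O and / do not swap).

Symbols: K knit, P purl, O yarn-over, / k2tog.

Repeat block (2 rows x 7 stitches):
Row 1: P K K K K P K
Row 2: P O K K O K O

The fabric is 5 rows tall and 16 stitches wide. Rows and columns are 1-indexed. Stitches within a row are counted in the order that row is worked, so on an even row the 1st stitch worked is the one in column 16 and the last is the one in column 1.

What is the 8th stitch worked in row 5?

== STITCH ==
P

Derivation:
For row 5: chart row = ((5-1) mod 2) + 1 = 1; this is a RS (odd) row.
Chart row 1 tiled across columns 1-16: P K K K K P K P K K K K P K P K
RS row: no reversal, no swap; stitch n worked = column n.
Counting 8 along the worked row gives P.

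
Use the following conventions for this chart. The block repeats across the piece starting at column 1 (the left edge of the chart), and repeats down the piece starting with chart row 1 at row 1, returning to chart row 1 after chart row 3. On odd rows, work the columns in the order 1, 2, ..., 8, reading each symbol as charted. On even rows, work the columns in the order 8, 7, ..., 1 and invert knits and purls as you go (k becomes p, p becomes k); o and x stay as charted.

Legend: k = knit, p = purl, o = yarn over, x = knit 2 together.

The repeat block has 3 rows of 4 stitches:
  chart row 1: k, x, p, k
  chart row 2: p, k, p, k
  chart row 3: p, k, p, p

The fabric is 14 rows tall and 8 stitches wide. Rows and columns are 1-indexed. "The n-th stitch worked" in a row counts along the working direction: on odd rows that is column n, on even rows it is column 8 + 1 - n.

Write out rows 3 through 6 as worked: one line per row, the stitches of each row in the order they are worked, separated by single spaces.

Row 3: chart row 3, RS - tile across columns 1-8 and work as-is.
Row 4: chart row 1, WS - tiled (columns 1-8): k x p k k x p k; work from column 8 back to 1 with k<->p swapped.
Row 5: chart row 2, RS - tile across columns 1-8 and work as-is.
Row 6: chart row 3, WS - tiled (columns 1-8): p k p p p k p p; work from column 8 back to 1 with k<->p swapped.

Rows as worked:
p k p p p k p p
p k x p p k x p
p k p k p k p k
k k p k k k p k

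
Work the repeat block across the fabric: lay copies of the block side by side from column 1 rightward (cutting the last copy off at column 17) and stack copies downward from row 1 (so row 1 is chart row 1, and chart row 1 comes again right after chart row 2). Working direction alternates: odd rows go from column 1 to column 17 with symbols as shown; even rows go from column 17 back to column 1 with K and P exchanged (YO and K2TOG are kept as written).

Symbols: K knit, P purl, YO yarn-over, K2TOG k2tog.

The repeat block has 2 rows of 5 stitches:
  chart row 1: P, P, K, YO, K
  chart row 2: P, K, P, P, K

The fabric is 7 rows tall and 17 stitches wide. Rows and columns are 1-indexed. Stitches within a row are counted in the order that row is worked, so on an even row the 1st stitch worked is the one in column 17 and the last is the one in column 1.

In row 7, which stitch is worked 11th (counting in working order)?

Row 7 uses chart row ((7-1) mod 2)+1 = 1. Row 7 is odd, so RS.
Chart row 1 tiled across columns 1-17: P P K YO K P P K YO K P P K YO K P P
RS row: no reversal, no swap; stitch n worked = column n.
The 11th stitch worked is P.

Result:
P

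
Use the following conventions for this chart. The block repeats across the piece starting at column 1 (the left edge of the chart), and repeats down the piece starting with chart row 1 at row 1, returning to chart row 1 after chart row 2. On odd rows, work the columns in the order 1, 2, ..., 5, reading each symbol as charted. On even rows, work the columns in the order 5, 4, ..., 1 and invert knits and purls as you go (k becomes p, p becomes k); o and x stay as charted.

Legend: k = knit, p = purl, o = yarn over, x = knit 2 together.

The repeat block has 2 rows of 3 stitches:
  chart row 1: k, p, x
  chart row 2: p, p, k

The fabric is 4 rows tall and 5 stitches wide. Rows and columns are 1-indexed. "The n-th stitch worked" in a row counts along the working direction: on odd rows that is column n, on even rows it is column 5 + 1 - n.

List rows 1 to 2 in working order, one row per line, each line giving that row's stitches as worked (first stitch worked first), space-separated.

Rows as worked:
k p x k p
k k p k k

Derivation:
Row 1: chart row 1, RS - tile across columns 1-5 and work as-is.
Row 2: chart row 2, WS - tiled (columns 1-5): p p k p p; work from column 5 back to 1 with k<->p swapped.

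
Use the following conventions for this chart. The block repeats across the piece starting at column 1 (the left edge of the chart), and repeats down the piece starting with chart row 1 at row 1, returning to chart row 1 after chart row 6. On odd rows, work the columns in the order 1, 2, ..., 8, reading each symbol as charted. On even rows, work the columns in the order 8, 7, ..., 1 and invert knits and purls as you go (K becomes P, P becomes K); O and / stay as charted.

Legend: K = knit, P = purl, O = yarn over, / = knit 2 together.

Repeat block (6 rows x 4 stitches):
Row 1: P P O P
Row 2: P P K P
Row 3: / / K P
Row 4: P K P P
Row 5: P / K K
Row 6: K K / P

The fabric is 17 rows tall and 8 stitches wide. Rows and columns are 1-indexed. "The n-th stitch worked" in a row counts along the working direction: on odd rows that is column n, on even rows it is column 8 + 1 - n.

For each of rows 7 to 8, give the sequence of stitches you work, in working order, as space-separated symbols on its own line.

Row 7: chart row 1, RS - tile across columns 1-8 and work as-is.
Row 8: chart row 2, WS - tiled (columns 1-8): P P K P P P K P; work from column 8 back to 1 with K<->P swapped.

== ROWS AS WORKED ==
P P O P P P O P
K P K K K P K K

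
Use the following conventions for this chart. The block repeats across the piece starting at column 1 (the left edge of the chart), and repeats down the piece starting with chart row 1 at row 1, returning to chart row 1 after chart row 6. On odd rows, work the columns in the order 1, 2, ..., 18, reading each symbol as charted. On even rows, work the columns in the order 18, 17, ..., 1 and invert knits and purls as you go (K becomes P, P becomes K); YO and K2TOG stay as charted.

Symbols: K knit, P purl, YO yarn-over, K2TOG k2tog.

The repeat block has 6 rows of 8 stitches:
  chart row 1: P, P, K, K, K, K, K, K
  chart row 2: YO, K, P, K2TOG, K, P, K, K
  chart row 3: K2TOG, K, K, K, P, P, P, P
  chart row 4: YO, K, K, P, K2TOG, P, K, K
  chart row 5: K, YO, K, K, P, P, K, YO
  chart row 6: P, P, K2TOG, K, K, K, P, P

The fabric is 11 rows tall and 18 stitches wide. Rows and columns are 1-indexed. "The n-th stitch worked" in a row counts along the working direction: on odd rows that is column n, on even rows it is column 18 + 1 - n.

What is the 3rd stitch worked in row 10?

== STITCH ==
P

Derivation:
Row 10 uses chart row ((10-1) mod 6)+1 = 4. Row 10 is even, so WS.
Chart row 4 tiled across columns 1-18: YO K K P K2TOG P K K YO K K P K2TOG P K K YO K
WS row: flip the tiled sequence (start at column 18) and apply K<->P; YO and K2TOG stay.
Row 10 as worked: P YO P P K K2TOG K P P YO P P K K2TOG K P P YO
Stitch 3 in working order -> P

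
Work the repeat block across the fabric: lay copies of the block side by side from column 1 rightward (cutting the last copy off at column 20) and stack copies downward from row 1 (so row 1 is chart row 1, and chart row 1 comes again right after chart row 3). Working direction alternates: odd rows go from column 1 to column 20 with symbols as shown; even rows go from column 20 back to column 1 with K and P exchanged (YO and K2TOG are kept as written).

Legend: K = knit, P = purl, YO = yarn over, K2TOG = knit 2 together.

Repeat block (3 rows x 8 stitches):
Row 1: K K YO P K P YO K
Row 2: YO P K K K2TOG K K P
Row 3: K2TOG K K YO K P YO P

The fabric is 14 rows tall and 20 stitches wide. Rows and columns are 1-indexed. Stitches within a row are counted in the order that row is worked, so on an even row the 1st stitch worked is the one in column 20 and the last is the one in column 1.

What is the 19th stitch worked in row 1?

For row 1: chart row = ((1-1) mod 3) + 1 = 1; this is a RS (odd) row.
Chart row 1 tiled across columns 1-20: K K YO P K P YO K K K YO P K P YO K K K YO P
Right side: take the tiled row as-is (worked left to right from column 1).
The 19th stitch worked is YO.

Result:
YO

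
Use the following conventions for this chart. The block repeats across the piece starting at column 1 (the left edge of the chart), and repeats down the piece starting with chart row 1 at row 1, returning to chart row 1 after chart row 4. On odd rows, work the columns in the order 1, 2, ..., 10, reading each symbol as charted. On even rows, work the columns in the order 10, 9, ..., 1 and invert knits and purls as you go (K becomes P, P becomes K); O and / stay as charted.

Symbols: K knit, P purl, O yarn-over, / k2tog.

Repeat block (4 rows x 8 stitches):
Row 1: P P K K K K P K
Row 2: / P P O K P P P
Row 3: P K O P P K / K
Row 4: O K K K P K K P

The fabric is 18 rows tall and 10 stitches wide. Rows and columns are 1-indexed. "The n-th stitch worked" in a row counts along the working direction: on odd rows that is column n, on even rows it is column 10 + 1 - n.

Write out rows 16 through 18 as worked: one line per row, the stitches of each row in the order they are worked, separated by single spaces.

Row 16: chart row 4, WS - tiled (columns 1-10): O K K K P K K P O K; work from column 10 back to 1 with K<->P swapped.
Row 17: chart row 1, RS - tile across columns 1-10 and work as-is.
Row 18: chart row 2, WS - tiled (columns 1-10): / P P O K P P P / P; work from column 10 back to 1 with K<->P swapped.

== ROWS AS WORKED ==
P O K P P K P P P O
P P K K K K P K P P
K / K K K P O K K /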